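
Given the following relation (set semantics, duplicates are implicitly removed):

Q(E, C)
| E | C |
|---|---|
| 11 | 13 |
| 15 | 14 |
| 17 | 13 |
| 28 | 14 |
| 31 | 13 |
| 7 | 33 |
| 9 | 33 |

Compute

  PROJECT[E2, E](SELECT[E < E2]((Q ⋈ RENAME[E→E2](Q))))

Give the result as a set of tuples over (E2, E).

{(17, 11), (28, 15), (31, 11), (31, 17), (9, 7)}

ρ[E→E2]: schema becomes (E2, C); tuples unchanged.
Joining Q and RENAME[E→E2](Q) on C yields {(11, 13, 11), (11, 13, 17), (11, 13, 31), (15, 14, 15), (15, 14, 28), (17, 13, 11), (17, 13, 17), (17, 13, 31), (28, 14, 15), (28, 14, 28), (31, 13, 11), (31, 13, 17), (31, 13, 31), (7, 33, 7), (7, 33, 9), (9, 33, 7), (9, 33, 9)}.
Selection E < E2: {(11, 13, 17), (11, 13, 31), (15, 14, 28), (17, 13, 31), (7, 33, 9)}
π[E2, E]: project onto (E2, E) → {(17, 11), (28, 15), (31, 11), (31, 17), (9, 7)}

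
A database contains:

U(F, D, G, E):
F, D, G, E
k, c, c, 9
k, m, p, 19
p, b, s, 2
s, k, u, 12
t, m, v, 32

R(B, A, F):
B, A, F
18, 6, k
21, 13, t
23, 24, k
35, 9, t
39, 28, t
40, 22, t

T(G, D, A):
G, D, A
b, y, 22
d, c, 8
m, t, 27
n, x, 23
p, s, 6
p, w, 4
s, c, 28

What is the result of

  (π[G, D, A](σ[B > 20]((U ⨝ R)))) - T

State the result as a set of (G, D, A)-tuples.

{(c, c, 24), (p, m, 24), (v, m, 13), (v, m, 22), (v, m, 28), (v, m, 9)}

Joining U and R on F yields {(k, c, c, 9, 18, 6), (k, c, c, 9, 23, 24), (k, m, p, 19, 18, 6), (k, m, p, 19, 23, 24), (t, m, v, 32, 21, 13), (t, m, v, 32, 35, 9), (t, m, v, 32, 39, 28), (t, m, v, 32, 40, 22)}.
Apply σ_{B > 20}; surviving tuples: {(k, c, c, 9, 23, 24), (k, m, p, 19, 23, 24), (t, m, v, 32, 21, 13), (t, m, v, 32, 35, 9), (t, m, v, 32, 39, 28), (t, m, v, 32, 40, 22)}
π[G, D, A]: project onto (G, D, A) → {(c, c, 24), (p, m, 24), (v, m, 13), (v, m, 22), (v, m, 28), (v, m, 9)}
Set difference of the two operands is {(c, c, 24), (p, m, 24), (v, m, 13), (v, m, 22), (v, m, 28), (v, m, 9)}.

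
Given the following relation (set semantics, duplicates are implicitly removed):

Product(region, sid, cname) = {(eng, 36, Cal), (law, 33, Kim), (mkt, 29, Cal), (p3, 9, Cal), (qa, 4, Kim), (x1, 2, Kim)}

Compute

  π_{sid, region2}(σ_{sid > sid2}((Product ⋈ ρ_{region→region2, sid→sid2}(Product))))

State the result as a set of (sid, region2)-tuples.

ρ[region→region2, sid→sid2]: schema becomes (region2, sid2, cname); tuples unchanged.
Natural join on cname: {(eng, 36, Cal, eng, 36), (eng, 36, Cal, mkt, 29), (eng, 36, Cal, p3, 9), (law, 33, Kim, law, 33), (law, 33, Kim, qa, 4), (law, 33, Kim, x1, 2), (mkt, 29, Cal, eng, 36), (mkt, 29, Cal, mkt, 29), (mkt, 29, Cal, p3, 9), (p3, 9, Cal, eng, 36), (p3, 9, Cal, mkt, 29), (p3, 9, Cal, p3, 9), (qa, 4, Kim, law, 33), (qa, 4, Kim, qa, 4), (qa, 4, Kim, x1, 2), (x1, 2, Kim, law, 33), (x1, 2, Kim, qa, 4), (x1, 2, Kim, x1, 2)}
σ[sid > sid2]: keep tuples satisfying sid > sid2 → {(eng, 36, Cal, mkt, 29), (eng, 36, Cal, p3, 9), (law, 33, Kim, qa, 4), (law, 33, Kim, x1, 2), (mkt, 29, Cal, p3, 9), (qa, 4, Kim, x1, 2)}
Keep only column(s) sid, region2: {(29, p3), (33, qa), (33, x1), (36, mkt), (36, p3), (4, x1)}

{(29, p3), (33, qa), (33, x1), (36, mkt), (36, p3), (4, x1)}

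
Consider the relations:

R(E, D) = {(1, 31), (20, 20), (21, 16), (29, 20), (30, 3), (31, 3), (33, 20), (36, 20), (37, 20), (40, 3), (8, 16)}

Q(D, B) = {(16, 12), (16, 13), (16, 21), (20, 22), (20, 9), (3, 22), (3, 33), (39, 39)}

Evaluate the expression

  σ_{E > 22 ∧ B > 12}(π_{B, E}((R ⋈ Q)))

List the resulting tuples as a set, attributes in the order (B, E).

Joining R and Q on D yields {(20, 20, 22), (20, 20, 9), (21, 16, 12), (21, 16, 13), (21, 16, 21), (29, 20, 22), (29, 20, 9), (30, 3, 22), (30, 3, 33), (31, 3, 22), (31, 3, 33), (33, 20, 22), (33, 20, 9), (36, 20, 22), (36, 20, 9), (37, 20, 22), (37, 20, 9), (40, 3, 22), (40, 3, 33), (8, 16, 12), (8, 16, 13), (8, 16, 21)}.
Projecting to B, E: {(12, 21), (12, 8), (13, 21), (13, 8), (21, 21), (21, 8), (22, 20), (22, 29), (22, 30), (22, 31), (22, 33), (22, 36), (22, 37), (22, 40), (33, 30), (33, 31), (33, 40), (9, 20), (9, 29), (9, 33), (9, 36), (9, 37)}
Selection E > 22 ∧ B > 12: {(22, 29), (22, 30), (22, 31), (22, 33), (22, 36), (22, 37), (22, 40), (33, 30), (33, 31), (33, 40)}

{(22, 29), (22, 30), (22, 31), (22, 33), (22, 36), (22, 37), (22, 40), (33, 30), (33, 31), (33, 40)}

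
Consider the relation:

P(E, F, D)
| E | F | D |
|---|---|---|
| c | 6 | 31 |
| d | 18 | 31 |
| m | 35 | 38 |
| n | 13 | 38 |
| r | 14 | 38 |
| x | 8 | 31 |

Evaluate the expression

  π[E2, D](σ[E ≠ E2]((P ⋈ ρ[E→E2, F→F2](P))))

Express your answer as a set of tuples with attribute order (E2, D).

ρ[E→E2, F→F2]: schema becomes (E2, F2, D); tuples unchanged.
Natural join on D: {(c, 6, 31, c, 6), (c, 6, 31, d, 18), (c, 6, 31, x, 8), (d, 18, 31, c, 6), (d, 18, 31, d, 18), (d, 18, 31, x, 8), (m, 35, 38, m, 35), (m, 35, 38, n, 13), (m, 35, 38, r, 14), (n, 13, 38, m, 35), (n, 13, 38, n, 13), (n, 13, 38, r, 14), (r, 14, 38, m, 35), (r, 14, 38, n, 13), (r, 14, 38, r, 14), (x, 8, 31, c, 6), (x, 8, 31, d, 18), (x, 8, 31, x, 8)}
Selection E ≠ E2: {(c, 6, 31, d, 18), (c, 6, 31, x, 8), (d, 18, 31, c, 6), (d, 18, 31, x, 8), (m, 35, 38, n, 13), (m, 35, 38, r, 14), (n, 13, 38, m, 35), (n, 13, 38, r, 14), (r, 14, 38, m, 35), (r, 14, 38, n, 13), (x, 8, 31, c, 6), (x, 8, 31, d, 18)}
π_{E2, D} gives {(c, 31), (d, 31), (m, 38), (n, 38), (r, 38), (x, 31)} (6 duplicate(s) eliminated).

{(c, 31), (d, 31), (m, 38), (n, 38), (r, 38), (x, 31)}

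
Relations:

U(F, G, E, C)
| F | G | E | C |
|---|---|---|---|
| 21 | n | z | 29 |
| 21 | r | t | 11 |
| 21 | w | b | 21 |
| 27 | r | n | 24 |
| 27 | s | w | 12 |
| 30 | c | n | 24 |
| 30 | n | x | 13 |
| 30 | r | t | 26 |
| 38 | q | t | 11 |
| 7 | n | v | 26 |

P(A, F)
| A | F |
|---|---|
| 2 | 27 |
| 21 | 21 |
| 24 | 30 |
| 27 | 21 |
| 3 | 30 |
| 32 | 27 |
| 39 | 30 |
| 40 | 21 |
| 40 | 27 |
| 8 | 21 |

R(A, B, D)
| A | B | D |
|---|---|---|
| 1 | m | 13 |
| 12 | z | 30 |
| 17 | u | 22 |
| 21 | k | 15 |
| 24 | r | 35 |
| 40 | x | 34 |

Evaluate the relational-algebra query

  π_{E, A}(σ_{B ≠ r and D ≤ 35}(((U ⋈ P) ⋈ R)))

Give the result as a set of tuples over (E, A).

Natural join on F: {(21, n, z, 29, 21), (21, n, z, 29, 27), (21, n, z, 29, 40), (21, n, z, 29, 8), (21, r, t, 11, 21), (21, r, t, 11, 27), (21, r, t, 11, 40), (21, r, t, 11, 8), (21, w, b, 21, 21), (21, w, b, 21, 27), (21, w, b, 21, 40), (21, w, b, 21, 8), (27, r, n, 24, 2), (27, r, n, 24, 32), (27, r, n, 24, 40), (27, s, w, 12, 2), (27, s, w, 12, 32), (27, s, w, 12, 40), (30, c, n, 24, 24), (30, c, n, 24, 3), (30, c, n, 24, 39), (30, n, x, 13, 24), (30, n, x, 13, 3), (30, n, x, 13, 39), (30, r, t, 26, 24), (30, r, t, 26, 3), (30, r, t, 26, 39)}
Natural join on A: {(21, n, z, 29, 21, k, 15), (21, n, z, 29, 40, x, 34), (21, r, t, 11, 21, k, 15), (21, r, t, 11, 40, x, 34), (21, w, b, 21, 21, k, 15), (21, w, b, 21, 40, x, 34), (27, r, n, 24, 40, x, 34), (27, s, w, 12, 40, x, 34), (30, c, n, 24, 24, r, 35), (30, n, x, 13, 24, r, 35), (30, r, t, 26, 24, r, 35)}
Selection B ≠ r and D ≤ 35: {(21, n, z, 29, 21, k, 15), (21, n, z, 29, 40, x, 34), (21, r, t, 11, 21, k, 15), (21, r, t, 11, 40, x, 34), (21, w, b, 21, 21, k, 15), (21, w, b, 21, 40, x, 34), (27, r, n, 24, 40, x, 34), (27, s, w, 12, 40, x, 34)}
π[E, A]: project onto (E, A) → {(b, 21), (b, 40), (n, 40), (t, 21), (t, 40), (w, 40), (z, 21), (z, 40)}

{(b, 21), (b, 40), (n, 40), (t, 21), (t, 40), (w, 40), (z, 21), (z, 40)}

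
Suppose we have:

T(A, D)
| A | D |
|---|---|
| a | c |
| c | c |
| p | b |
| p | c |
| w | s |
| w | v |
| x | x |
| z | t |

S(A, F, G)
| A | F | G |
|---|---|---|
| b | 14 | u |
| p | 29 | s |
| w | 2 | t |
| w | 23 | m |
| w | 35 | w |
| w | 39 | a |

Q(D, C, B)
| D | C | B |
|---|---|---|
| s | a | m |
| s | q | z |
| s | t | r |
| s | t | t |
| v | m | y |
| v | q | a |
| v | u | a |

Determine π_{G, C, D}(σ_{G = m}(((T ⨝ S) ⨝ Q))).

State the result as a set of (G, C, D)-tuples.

Natural join on A: {(p, b, 29, s), (p, c, 29, s), (w, s, 2, t), (w, s, 23, m), (w, s, 35, w), (w, s, 39, a), (w, v, 2, t), (w, v, 23, m), (w, v, 35, w), (w, v, 39, a)}
Natural join on D: {(w, s, 2, t, a, m), (w, s, 2, t, q, z), (w, s, 2, t, t, r), (w, s, 2, t, t, t), (w, s, 23, m, a, m), (w, s, 23, m, q, z), (w, s, 23, m, t, r), (w, s, 23, m, t, t), (w, s, 35, w, a, m), (w, s, 35, w, q, z), (w, s, 35, w, t, r), (w, s, 35, w, t, t), (w, s, 39, a, a, m), (w, s, 39, a, q, z), (w, s, 39, a, t, r), (w, s, 39, a, t, t), (w, v, 2, t, m, y), (w, v, 2, t, q, a), (w, v, 2, t, u, a), (w, v, 23, m, m, y), (w, v, 23, m, q, a), (w, v, 23, m, u, a), (w, v, 35, w, m, y), (w, v, 35, w, q, a), (w, v, 35, w, u, a), (w, v, 39, a, m, y), (w, v, 39, a, q, a), (w, v, 39, a, u, a)}
Selection G = m: {(w, s, 23, m, a, m), (w, s, 23, m, q, z), (w, s, 23, m, t, r), (w, s, 23, m, t, t), (w, v, 23, m, m, y), (w, v, 23, m, q, a), (w, v, 23, m, u, a)}
π[G, C, D]: project onto (G, C, D) (1 duplicate(s) eliminated) → {(m, a, s), (m, m, v), (m, q, s), (m, q, v), (m, t, s), (m, u, v)}

{(m, a, s), (m, m, v), (m, q, s), (m, q, v), (m, t, s), (m, u, v)}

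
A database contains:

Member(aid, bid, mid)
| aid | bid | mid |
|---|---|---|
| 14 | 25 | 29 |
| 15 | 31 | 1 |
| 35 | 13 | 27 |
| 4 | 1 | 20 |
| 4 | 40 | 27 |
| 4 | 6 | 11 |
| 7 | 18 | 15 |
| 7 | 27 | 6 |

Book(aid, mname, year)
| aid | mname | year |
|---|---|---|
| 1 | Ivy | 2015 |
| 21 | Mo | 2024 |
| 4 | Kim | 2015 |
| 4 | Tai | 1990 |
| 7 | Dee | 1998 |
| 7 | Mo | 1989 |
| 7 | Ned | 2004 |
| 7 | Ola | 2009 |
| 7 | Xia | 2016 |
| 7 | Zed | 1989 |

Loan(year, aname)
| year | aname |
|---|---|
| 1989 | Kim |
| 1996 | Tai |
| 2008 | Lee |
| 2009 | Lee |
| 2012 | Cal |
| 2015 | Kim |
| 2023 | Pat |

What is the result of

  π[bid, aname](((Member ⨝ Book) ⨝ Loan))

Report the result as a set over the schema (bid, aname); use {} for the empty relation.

Member ⋈ Book (natural join on aid): {(4, 1, 20, Kim, 2015), (4, 1, 20, Tai, 1990), (4, 40, 27, Kim, 2015), (4, 40, 27, Tai, 1990), (4, 6, 11, Kim, 2015), (4, 6, 11, Tai, 1990), (7, 18, 15, Dee, 1998), (7, 18, 15, Mo, 1989), (7, 18, 15, Ned, 2004), (7, 18, 15, Ola, 2009), (7, 18, 15, Xia, 2016), (7, 18, 15, Zed, 1989), (7, 27, 6, Dee, 1998), (7, 27, 6, Mo, 1989), (7, 27, 6, Ned, 2004), (7, 27, 6, Ola, 2009), (7, 27, 6, Xia, 2016), (7, 27, 6, Zed, 1989)}
(Member ⨝ Book) ⋈ Loan (natural join on year): {(4, 1, 20, Kim, 2015, Kim), (4, 40, 27, Kim, 2015, Kim), (4, 6, 11, Kim, 2015, Kim), (7, 18, 15, Mo, 1989, Kim), (7, 18, 15, Ola, 2009, Lee), (7, 18, 15, Zed, 1989, Kim), (7, 27, 6, Mo, 1989, Kim), (7, 27, 6, Ola, 2009, Lee), (7, 27, 6, Zed, 1989, Kim)}
π[bid, aname]: project onto (bid, aname) (2 duplicate(s) eliminated) → {(1, Kim), (18, Kim), (18, Lee), (27, Kim), (27, Lee), (40, Kim), (6, Kim)}

{(1, Kim), (18, Kim), (18, Lee), (27, Kim), (27, Lee), (40, Kim), (6, Kim)}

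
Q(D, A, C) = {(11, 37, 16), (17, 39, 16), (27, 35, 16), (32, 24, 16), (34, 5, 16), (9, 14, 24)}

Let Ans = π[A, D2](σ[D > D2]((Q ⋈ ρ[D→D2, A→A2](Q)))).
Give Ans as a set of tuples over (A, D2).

{(24, 11), (24, 17), (24, 27), (35, 11), (35, 17), (39, 11), (5, 11), (5, 17), (5, 27), (5, 32)}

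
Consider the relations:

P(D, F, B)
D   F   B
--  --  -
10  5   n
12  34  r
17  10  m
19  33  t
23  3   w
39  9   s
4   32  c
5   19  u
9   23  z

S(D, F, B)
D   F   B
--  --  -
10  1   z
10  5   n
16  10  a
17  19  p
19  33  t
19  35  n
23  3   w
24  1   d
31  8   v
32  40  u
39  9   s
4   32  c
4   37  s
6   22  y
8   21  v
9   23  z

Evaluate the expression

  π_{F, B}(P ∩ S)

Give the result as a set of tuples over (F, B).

Intersection: {(10, 5, n), (12, 34, r), (17, 10, m), (19, 33, t), (23, 3, w), (39, 9, s), (4, 32, c), (5, 19, u), (9, 23, z)} with {(10, 1, z), (10, 5, n), (16, 10, a), (17, 19, p), (19, 33, t), (19, 35, n), (23, 3, w), (24, 1, d), (31, 8, v), (32, 40, u), (39, 9, s), (4, 32, c), (4, 37, s), (6, 22, y), (8, 21, v), (9, 23, z)} → {(10, 5, n), (19, 33, t), (23, 3, w), (39, 9, s), (4, 32, c), (9, 23, z)}
Keep only column(s) F, B: {(23, z), (3, w), (32, c), (33, t), (5, n), (9, s)}

{(23, z), (3, w), (32, c), (33, t), (5, n), (9, s)}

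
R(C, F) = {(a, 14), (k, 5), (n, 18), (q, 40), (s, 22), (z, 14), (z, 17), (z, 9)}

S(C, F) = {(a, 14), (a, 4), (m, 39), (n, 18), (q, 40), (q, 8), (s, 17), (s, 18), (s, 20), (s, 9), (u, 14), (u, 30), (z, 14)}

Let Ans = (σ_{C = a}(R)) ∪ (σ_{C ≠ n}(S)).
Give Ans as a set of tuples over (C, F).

Apply σ_{C = a}; surviving tuples: {(a, 14)}
Apply σ_{C ≠ n}; surviving tuples: {(a, 14), (a, 4), (m, 39), (q, 40), (q, 8), (s, 17), (s, 18), (s, 20), (s, 9), (u, 14), (u, 30), (z, 14)}
Set union of the two operands is {(a, 14), (a, 4), (m, 39), (q, 40), (q, 8), (s, 17), (s, 18), (s, 20), (s, 9), (u, 14), (u, 30), (z, 14)}.

{(a, 14), (a, 4), (m, 39), (q, 40), (q, 8), (s, 17), (s, 18), (s, 20), (s, 9), (u, 14), (u, 30), (z, 14)}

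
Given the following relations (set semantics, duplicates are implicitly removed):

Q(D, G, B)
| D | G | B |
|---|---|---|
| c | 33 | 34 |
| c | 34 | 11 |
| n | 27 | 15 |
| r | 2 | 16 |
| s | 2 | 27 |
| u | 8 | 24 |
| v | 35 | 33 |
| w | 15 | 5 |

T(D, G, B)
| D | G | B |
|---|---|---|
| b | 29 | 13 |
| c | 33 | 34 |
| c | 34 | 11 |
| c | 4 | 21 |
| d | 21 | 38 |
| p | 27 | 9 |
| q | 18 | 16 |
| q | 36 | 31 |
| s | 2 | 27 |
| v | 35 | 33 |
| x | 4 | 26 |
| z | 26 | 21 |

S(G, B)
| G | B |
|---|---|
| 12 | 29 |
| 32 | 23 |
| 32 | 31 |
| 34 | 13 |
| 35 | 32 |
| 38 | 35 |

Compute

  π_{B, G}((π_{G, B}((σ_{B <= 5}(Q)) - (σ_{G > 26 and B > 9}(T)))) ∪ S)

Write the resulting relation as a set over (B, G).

{(13, 34), (23, 32), (29, 12), (31, 32), (32, 35), (35, 38), (5, 15)}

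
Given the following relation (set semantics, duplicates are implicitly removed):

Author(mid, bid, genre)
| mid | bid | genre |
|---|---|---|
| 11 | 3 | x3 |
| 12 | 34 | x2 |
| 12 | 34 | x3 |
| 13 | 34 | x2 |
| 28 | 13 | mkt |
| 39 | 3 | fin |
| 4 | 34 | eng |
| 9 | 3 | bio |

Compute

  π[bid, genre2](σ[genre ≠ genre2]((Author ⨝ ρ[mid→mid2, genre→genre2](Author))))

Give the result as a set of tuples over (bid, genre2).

{(3, bio), (3, fin), (3, x3), (34, eng), (34, x2), (34, x3)}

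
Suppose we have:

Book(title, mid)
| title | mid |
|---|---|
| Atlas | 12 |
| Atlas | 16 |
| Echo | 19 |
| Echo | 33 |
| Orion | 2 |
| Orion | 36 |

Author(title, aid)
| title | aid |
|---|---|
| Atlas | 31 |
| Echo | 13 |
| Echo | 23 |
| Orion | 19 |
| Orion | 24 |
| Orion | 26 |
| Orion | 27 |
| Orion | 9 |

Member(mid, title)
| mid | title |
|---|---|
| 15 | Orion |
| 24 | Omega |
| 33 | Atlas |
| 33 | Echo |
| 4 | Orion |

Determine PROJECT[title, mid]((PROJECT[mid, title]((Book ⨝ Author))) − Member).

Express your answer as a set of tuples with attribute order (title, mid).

{(Atlas, 12), (Atlas, 16), (Echo, 19), (Orion, 2), (Orion, 36)}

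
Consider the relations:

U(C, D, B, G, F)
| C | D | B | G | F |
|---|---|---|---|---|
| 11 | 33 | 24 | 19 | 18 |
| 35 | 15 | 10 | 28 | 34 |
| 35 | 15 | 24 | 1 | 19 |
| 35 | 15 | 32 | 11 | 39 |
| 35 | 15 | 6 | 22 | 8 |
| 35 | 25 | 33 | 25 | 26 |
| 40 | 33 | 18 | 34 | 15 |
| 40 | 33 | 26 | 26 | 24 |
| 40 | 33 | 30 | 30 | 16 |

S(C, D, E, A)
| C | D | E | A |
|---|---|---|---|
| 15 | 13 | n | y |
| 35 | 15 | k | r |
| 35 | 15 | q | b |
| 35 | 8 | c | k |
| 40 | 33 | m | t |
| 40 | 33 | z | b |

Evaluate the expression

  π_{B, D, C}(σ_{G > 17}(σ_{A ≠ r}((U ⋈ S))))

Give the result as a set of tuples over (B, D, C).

Natural join on C, D: {(35, 15, 10, 28, 34, k, r), (35, 15, 10, 28, 34, q, b), (35, 15, 24, 1, 19, k, r), (35, 15, 24, 1, 19, q, b), (35, 15, 32, 11, 39, k, r), (35, 15, 32, 11, 39, q, b), (35, 15, 6, 22, 8, k, r), (35, 15, 6, 22, 8, q, b), (40, 33, 18, 34, 15, m, t), (40, 33, 18, 34, 15, z, b), (40, 33, 26, 26, 24, m, t), (40, 33, 26, 26, 24, z, b), (40, 33, 30, 30, 16, m, t), (40, 33, 30, 30, 16, z, b)}
σ[A ≠ r]: keep tuples satisfying A ≠ r → {(35, 15, 10, 28, 34, q, b), (35, 15, 24, 1, 19, q, b), (35, 15, 32, 11, 39, q, b), (35, 15, 6, 22, 8, q, b), (40, 33, 18, 34, 15, m, t), (40, 33, 18, 34, 15, z, b), (40, 33, 26, 26, 24, m, t), (40, 33, 26, 26, 24, z, b), (40, 33, 30, 30, 16, m, t), (40, 33, 30, 30, 16, z, b)}
σ[G > 17]: keep tuples satisfying G > 17 → {(35, 15, 10, 28, 34, q, b), (35, 15, 6, 22, 8, q, b), (40, 33, 18, 34, 15, m, t), (40, 33, 18, 34, 15, z, b), (40, 33, 26, 26, 24, m, t), (40, 33, 26, 26, 24, z, b), (40, 33, 30, 30, 16, m, t), (40, 33, 30, 30, 16, z, b)}
π[B, D, C]: project onto (B, D, C) (3 duplicate(s) eliminated) → {(10, 15, 35), (18, 33, 40), (26, 33, 40), (30, 33, 40), (6, 15, 35)}

{(10, 15, 35), (18, 33, 40), (26, 33, 40), (30, 33, 40), (6, 15, 35)}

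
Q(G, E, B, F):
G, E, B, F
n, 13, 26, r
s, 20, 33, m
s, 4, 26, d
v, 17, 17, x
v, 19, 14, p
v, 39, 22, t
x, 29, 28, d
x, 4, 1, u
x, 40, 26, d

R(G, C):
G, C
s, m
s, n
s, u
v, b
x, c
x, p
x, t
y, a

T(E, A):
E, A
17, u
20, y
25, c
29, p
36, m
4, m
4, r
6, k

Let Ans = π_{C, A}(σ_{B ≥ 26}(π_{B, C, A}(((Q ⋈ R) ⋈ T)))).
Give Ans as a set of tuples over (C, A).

{(c, p), (m, m), (m, r), (m, y), (n, m), (n, r), (n, y), (p, p), (t, p), (u, m), (u, r), (u, y)}

Natural join on G: {(s, 20, 33, m, m), (s, 20, 33, m, n), (s, 20, 33, m, u), (s, 4, 26, d, m), (s, 4, 26, d, n), (s, 4, 26, d, u), (v, 17, 17, x, b), (v, 19, 14, p, b), (v, 39, 22, t, b), (x, 29, 28, d, c), (x, 29, 28, d, p), (x, 29, 28, d, t), (x, 4, 1, u, c), (x, 4, 1, u, p), (x, 4, 1, u, t), (x, 40, 26, d, c), (x, 40, 26, d, p), (x, 40, 26, d, t)}
Natural join on E: {(s, 20, 33, m, m, y), (s, 20, 33, m, n, y), (s, 20, 33, m, u, y), (s, 4, 26, d, m, m), (s, 4, 26, d, m, r), (s, 4, 26, d, n, m), (s, 4, 26, d, n, r), (s, 4, 26, d, u, m), (s, 4, 26, d, u, r), (v, 17, 17, x, b, u), (x, 29, 28, d, c, p), (x, 29, 28, d, p, p), (x, 29, 28, d, t, p), (x, 4, 1, u, c, m), (x, 4, 1, u, c, r), (x, 4, 1, u, p, m), (x, 4, 1, u, p, r), (x, 4, 1, u, t, m), (x, 4, 1, u, t, r)}
Projecting to B, C, A: {(1, c, m), (1, c, r), (1, p, m), (1, p, r), (1, t, m), (1, t, r), (17, b, u), (26, m, m), (26, m, r), (26, n, m), (26, n, r), (26, u, m), (26, u, r), (28, c, p), (28, p, p), (28, t, p), (33, m, y), (33, n, y), (33, u, y)}
σ[B ≥ 26]: keep tuples satisfying B ≥ 26 → {(26, m, m), (26, m, r), (26, n, m), (26, n, r), (26, u, m), (26, u, r), (28, c, p), (28, p, p), (28, t, p), (33, m, y), (33, n, y), (33, u, y)}
Projecting to C, A: {(c, p), (m, m), (m, r), (m, y), (n, m), (n, r), (n, y), (p, p), (t, p), (u, m), (u, r), (u, y)}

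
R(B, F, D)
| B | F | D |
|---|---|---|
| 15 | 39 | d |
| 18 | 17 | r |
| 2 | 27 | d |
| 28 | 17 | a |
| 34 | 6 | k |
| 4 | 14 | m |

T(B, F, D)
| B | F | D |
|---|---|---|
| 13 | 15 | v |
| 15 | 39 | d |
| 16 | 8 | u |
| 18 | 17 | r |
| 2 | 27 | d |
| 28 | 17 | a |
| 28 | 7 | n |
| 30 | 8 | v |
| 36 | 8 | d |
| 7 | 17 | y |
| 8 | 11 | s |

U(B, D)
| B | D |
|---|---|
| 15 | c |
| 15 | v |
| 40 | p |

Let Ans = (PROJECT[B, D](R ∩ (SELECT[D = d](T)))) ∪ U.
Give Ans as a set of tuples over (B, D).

{(15, c), (15, d), (15, v), (2, d), (40, p)}

Selection D = d: {(15, 39, d), (2, 27, d), (36, 8, d)}
Intersection: {(15, 39, d), (18, 17, r), (2, 27, d), (28, 17, a), (34, 6, k), (4, 14, m)} with {(15, 39, d), (2, 27, d), (36, 8, d)} → {(15, 39, d), (2, 27, d)}
Projecting to B, D: {(15, d), (2, d)}
Union: {(15, d), (2, d)} with {(15, c), (15, v), (40, p)} → {(15, c), (15, d), (15, v), (2, d), (40, p)}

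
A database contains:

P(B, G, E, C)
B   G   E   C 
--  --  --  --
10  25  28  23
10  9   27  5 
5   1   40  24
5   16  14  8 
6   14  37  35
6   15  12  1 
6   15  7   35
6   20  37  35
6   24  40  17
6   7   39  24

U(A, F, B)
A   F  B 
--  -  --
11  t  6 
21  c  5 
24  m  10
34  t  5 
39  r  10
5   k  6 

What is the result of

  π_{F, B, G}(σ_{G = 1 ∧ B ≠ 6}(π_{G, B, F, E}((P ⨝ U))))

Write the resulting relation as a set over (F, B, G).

Joining P and U on B yields {(10, 25, 28, 23, 24, m), (10, 25, 28, 23, 39, r), (10, 9, 27, 5, 24, m), (10, 9, 27, 5, 39, r), (5, 1, 40, 24, 21, c), (5, 1, 40, 24, 34, t), (5, 16, 14, 8, 21, c), (5, 16, 14, 8, 34, t), (6, 14, 37, 35, 11, t), (6, 14, 37, 35, 5, k), (6, 15, 12, 1, 11, t), (6, 15, 12, 1, 5, k), (6, 15, 7, 35, 11, t), (6, 15, 7, 35, 5, k), (6, 20, 37, 35, 11, t), (6, 20, 37, 35, 5, k), (6, 24, 40, 17, 11, t), (6, 24, 40, 17, 5, k), (6, 7, 39, 24, 11, t), (6, 7, 39, 24, 5, k)}.
Keep only column(s) G, B, F, E: {(1, 5, c, 40), (1, 5, t, 40), (14, 6, k, 37), (14, 6, t, 37), (15, 6, k, 12), (15, 6, k, 7), (15, 6, t, 12), (15, 6, t, 7), (16, 5, c, 14), (16, 5, t, 14), (20, 6, k, 37), (20, 6, t, 37), (24, 6, k, 40), (24, 6, t, 40), (25, 10, m, 28), (25, 10, r, 28), (7, 6, k, 39), (7, 6, t, 39), (9, 10, m, 27), (9, 10, r, 27)}
Selection G = 1 ∧ B ≠ 6: {(1, 5, c, 40), (1, 5, t, 40)}
Keep only column(s) F, B, G: {(c, 5, 1), (t, 5, 1)}

{(c, 5, 1), (t, 5, 1)}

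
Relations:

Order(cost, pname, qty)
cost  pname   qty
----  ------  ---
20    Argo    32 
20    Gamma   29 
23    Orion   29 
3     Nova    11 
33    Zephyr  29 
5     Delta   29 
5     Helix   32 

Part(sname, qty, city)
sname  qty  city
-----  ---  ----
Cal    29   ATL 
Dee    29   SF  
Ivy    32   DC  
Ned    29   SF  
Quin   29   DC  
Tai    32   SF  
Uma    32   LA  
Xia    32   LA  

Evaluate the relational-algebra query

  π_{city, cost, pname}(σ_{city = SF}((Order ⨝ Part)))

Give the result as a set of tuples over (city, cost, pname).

Order ⋈ Part (natural join on qty): {(20, Argo, 32, Ivy, DC), (20, Argo, 32, Tai, SF), (20, Argo, 32, Uma, LA), (20, Argo, 32, Xia, LA), (20, Gamma, 29, Cal, ATL), (20, Gamma, 29, Dee, SF), (20, Gamma, 29, Ned, SF), (20, Gamma, 29, Quin, DC), (23, Orion, 29, Cal, ATL), (23, Orion, 29, Dee, SF), (23, Orion, 29, Ned, SF), (23, Orion, 29, Quin, DC), (33, Zephyr, 29, Cal, ATL), (33, Zephyr, 29, Dee, SF), (33, Zephyr, 29, Ned, SF), (33, Zephyr, 29, Quin, DC), (5, Delta, 29, Cal, ATL), (5, Delta, 29, Dee, SF), (5, Delta, 29, Ned, SF), (5, Delta, 29, Quin, DC), (5, Helix, 32, Ivy, DC), (5, Helix, 32, Tai, SF), (5, Helix, 32, Uma, LA), (5, Helix, 32, Xia, LA)}
Filtering on city = SF leaves {(20, Argo, 32, Tai, SF), (20, Gamma, 29, Dee, SF), (20, Gamma, 29, Ned, SF), (23, Orion, 29, Dee, SF), (23, Orion, 29, Ned, SF), (33, Zephyr, 29, Dee, SF), (33, Zephyr, 29, Ned, SF), (5, Delta, 29, Dee, SF), (5, Delta, 29, Ned, SF), (5, Helix, 32, Tai, SF)}.
Keep only column(s) city, cost, pname (4 duplicate(s) eliminated): {(SF, 20, Argo), (SF, 20, Gamma), (SF, 23, Orion), (SF, 33, Zephyr), (SF, 5, Delta), (SF, 5, Helix)}

{(SF, 20, Argo), (SF, 20, Gamma), (SF, 23, Orion), (SF, 33, Zephyr), (SF, 5, Delta), (SF, 5, Helix)}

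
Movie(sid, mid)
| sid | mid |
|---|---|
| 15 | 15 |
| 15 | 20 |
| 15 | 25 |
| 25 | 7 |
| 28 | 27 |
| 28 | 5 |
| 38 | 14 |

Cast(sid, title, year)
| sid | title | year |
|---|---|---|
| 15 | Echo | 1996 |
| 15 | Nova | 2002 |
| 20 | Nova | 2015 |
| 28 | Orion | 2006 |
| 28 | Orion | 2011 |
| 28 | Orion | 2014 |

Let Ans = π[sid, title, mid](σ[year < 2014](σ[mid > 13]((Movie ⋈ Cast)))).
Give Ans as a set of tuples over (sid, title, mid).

{(15, Echo, 15), (15, Echo, 20), (15, Echo, 25), (15, Nova, 15), (15, Nova, 20), (15, Nova, 25), (28, Orion, 27)}

Natural join on sid: {(15, 15, Echo, 1996), (15, 15, Nova, 2002), (15, 20, Echo, 1996), (15, 20, Nova, 2002), (15, 25, Echo, 1996), (15, 25, Nova, 2002), (28, 27, Orion, 2006), (28, 27, Orion, 2011), (28, 27, Orion, 2014), (28, 5, Orion, 2006), (28, 5, Orion, 2011), (28, 5, Orion, 2014)}
σ[mid > 13]: keep tuples satisfying mid > 13 → {(15, 15, Echo, 1996), (15, 15, Nova, 2002), (15, 20, Echo, 1996), (15, 20, Nova, 2002), (15, 25, Echo, 1996), (15, 25, Nova, 2002), (28, 27, Orion, 2006), (28, 27, Orion, 2011), (28, 27, Orion, 2014)}
σ[year < 2014]: keep tuples satisfying year < 2014 → {(15, 15, Echo, 1996), (15, 15, Nova, 2002), (15, 20, Echo, 1996), (15, 20, Nova, 2002), (15, 25, Echo, 1996), (15, 25, Nova, 2002), (28, 27, Orion, 2006), (28, 27, Orion, 2011)}
Keep only column(s) sid, title, mid (1 duplicate(s) eliminated): {(15, Echo, 15), (15, Echo, 20), (15, Echo, 25), (15, Nova, 15), (15, Nova, 20), (15, Nova, 25), (28, Orion, 27)}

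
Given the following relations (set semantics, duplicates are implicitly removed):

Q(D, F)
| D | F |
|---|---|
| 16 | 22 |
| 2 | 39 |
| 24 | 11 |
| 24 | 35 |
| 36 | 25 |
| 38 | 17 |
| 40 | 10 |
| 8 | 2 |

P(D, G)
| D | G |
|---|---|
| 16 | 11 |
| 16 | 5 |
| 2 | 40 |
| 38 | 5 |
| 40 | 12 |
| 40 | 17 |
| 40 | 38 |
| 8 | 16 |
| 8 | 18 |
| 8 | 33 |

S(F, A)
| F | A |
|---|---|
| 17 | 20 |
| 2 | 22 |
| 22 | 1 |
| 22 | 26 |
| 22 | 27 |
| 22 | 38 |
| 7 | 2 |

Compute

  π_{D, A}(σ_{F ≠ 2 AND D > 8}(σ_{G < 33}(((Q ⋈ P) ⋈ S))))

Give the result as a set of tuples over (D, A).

{(16, 1), (16, 26), (16, 27), (16, 38), (38, 20)}

Q ⋈ P (natural join on D): {(16, 22, 11), (16, 22, 5), (2, 39, 40), (38, 17, 5), (40, 10, 12), (40, 10, 17), (40, 10, 38), (8, 2, 16), (8, 2, 18), (8, 2, 33)}
(Q ⋈ P) ⋈ S (natural join on F): {(16, 22, 11, 1), (16, 22, 11, 26), (16, 22, 11, 27), (16, 22, 11, 38), (16, 22, 5, 1), (16, 22, 5, 26), (16, 22, 5, 27), (16, 22, 5, 38), (38, 17, 5, 20), (8, 2, 16, 22), (8, 2, 18, 22), (8, 2, 33, 22)}
Filtering on G < 33 leaves {(16, 22, 11, 1), (16, 22, 11, 26), (16, 22, 11, 27), (16, 22, 11, 38), (16, 22, 5, 1), (16, 22, 5, 26), (16, 22, 5, 27), (16, 22, 5, 38), (38, 17, 5, 20), (8, 2, 16, 22), (8, 2, 18, 22)}.
Filtering on F ≠ 2 AND D > 8 leaves {(16, 22, 11, 1), (16, 22, 11, 26), (16, 22, 11, 27), (16, 22, 11, 38), (16, 22, 5, 1), (16, 22, 5, 26), (16, 22, 5, 27), (16, 22, 5, 38), (38, 17, 5, 20)}.
π[D, A]: project onto (D, A) (4 duplicate(s) eliminated) → {(16, 1), (16, 26), (16, 27), (16, 38), (38, 20)}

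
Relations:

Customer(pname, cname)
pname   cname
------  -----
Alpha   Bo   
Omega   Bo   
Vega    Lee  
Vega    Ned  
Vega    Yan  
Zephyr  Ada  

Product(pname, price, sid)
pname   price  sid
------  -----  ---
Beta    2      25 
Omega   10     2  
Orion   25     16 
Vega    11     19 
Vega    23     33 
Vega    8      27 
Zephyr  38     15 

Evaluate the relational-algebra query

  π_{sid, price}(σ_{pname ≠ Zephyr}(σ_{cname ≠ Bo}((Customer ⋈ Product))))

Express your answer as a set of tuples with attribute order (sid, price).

Customer ⋈ Product (natural join on pname): {(Omega, Bo, 10, 2), (Vega, Lee, 11, 19), (Vega, Lee, 23, 33), (Vega, Lee, 8, 27), (Vega, Ned, 11, 19), (Vega, Ned, 23, 33), (Vega, Ned, 8, 27), (Vega, Yan, 11, 19), (Vega, Yan, 23, 33), (Vega, Yan, 8, 27), (Zephyr, Ada, 38, 15)}
Selection cname ≠ Bo: {(Vega, Lee, 11, 19), (Vega, Lee, 23, 33), (Vega, Lee, 8, 27), (Vega, Ned, 11, 19), (Vega, Ned, 23, 33), (Vega, Ned, 8, 27), (Vega, Yan, 11, 19), (Vega, Yan, 23, 33), (Vega, Yan, 8, 27), (Zephyr, Ada, 38, 15)}
Selection pname ≠ Zephyr: {(Vega, Lee, 11, 19), (Vega, Lee, 23, 33), (Vega, Lee, 8, 27), (Vega, Ned, 11, 19), (Vega, Ned, 23, 33), (Vega, Ned, 8, 27), (Vega, Yan, 11, 19), (Vega, Yan, 23, 33), (Vega, Yan, 8, 27)}
π_{sid, price} gives {(19, 11), (27, 8), (33, 23)} (6 duplicate(s) eliminated).

{(19, 11), (27, 8), (33, 23)}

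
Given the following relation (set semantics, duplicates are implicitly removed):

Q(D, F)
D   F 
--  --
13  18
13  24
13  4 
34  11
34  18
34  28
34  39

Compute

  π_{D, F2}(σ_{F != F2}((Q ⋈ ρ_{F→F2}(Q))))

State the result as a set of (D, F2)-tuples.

{(13, 18), (13, 24), (13, 4), (34, 11), (34, 18), (34, 28), (34, 39)}

ρ[F→F2]: schema becomes (D, F2); tuples unchanged.
Joining Q and ρ_{F→F2}(Q) on D yields {(13, 18, 18), (13, 18, 24), (13, 18, 4), (13, 24, 18), (13, 24, 24), (13, 24, 4), (13, 4, 18), (13, 4, 24), (13, 4, 4), (34, 11, 11), (34, 11, 18), (34, 11, 28), (34, 11, 39), (34, 18, 11), (34, 18, 18), (34, 18, 28), (34, 18, 39), (34, 28, 11), (34, 28, 18), (34, 28, 28), (34, 28, 39), (34, 39, 11), (34, 39, 18), (34, 39, 28), (34, 39, 39)}.
Selection F != F2: {(13, 18, 24), (13, 18, 4), (13, 24, 18), (13, 24, 4), (13, 4, 18), (13, 4, 24), (34, 11, 18), (34, 11, 28), (34, 11, 39), (34, 18, 11), (34, 18, 28), (34, 18, 39), (34, 28, 11), (34, 28, 18), (34, 28, 39), (34, 39, 11), (34, 39, 18), (34, 39, 28)}
π_{D, F2} gives {(13, 18), (13, 24), (13, 4), (34, 11), (34, 18), (34, 28), (34, 39)} (11 duplicate(s) eliminated).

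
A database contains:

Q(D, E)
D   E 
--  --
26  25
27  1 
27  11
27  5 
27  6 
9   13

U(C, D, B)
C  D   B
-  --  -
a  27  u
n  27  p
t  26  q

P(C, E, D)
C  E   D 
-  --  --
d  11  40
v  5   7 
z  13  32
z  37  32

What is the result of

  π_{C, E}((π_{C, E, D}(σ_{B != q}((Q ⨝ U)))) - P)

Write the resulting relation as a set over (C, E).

{(a, 1), (a, 11), (a, 5), (a, 6), (n, 1), (n, 11), (n, 5), (n, 6)}

Q ⋈ U (natural join on D): {(26, 25, t, q), (27, 1, a, u), (27, 1, n, p), (27, 11, a, u), (27, 11, n, p), (27, 5, a, u), (27, 5, n, p), (27, 6, a, u), (27, 6, n, p)}
Filtering on B != q leaves {(27, 1, a, u), (27, 1, n, p), (27, 11, a, u), (27, 11, n, p), (27, 5, a, u), (27, 5, n, p), (27, 6, a, u), (27, 6, n, p)}.
Keep only column(s) C, E, D: {(a, 1, 27), (a, 11, 27), (a, 5, 27), (a, 6, 27), (n, 1, 27), (n, 11, 27), (n, 5, 27), (n, 6, 27)}
Set difference of the two operands is {(a, 1, 27), (a, 11, 27), (a, 5, 27), (a, 6, 27), (n, 1, 27), (n, 11, 27), (n, 5, 27), (n, 6, 27)}.
Keep only column(s) C, E: {(a, 1), (a, 11), (a, 5), (a, 6), (n, 1), (n, 11), (n, 5), (n, 6)}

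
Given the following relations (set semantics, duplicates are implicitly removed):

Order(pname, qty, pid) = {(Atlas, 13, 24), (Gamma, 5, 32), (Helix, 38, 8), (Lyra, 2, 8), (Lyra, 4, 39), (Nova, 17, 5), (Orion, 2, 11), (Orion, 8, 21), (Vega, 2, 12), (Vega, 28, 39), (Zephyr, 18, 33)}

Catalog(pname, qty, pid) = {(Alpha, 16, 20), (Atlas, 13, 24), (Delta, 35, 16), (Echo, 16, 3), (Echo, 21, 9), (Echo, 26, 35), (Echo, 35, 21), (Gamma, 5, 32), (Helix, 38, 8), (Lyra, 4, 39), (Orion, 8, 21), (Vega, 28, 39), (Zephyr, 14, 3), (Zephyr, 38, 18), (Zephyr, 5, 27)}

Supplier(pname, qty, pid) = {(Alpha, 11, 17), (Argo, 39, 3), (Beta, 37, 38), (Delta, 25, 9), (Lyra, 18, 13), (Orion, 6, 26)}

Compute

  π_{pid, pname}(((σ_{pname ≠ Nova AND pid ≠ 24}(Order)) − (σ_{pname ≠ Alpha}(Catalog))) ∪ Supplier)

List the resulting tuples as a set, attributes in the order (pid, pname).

{(11, Orion), (12, Vega), (13, Lyra), (17, Alpha), (26, Orion), (3, Argo), (33, Zephyr), (38, Beta), (8, Lyra), (9, Delta)}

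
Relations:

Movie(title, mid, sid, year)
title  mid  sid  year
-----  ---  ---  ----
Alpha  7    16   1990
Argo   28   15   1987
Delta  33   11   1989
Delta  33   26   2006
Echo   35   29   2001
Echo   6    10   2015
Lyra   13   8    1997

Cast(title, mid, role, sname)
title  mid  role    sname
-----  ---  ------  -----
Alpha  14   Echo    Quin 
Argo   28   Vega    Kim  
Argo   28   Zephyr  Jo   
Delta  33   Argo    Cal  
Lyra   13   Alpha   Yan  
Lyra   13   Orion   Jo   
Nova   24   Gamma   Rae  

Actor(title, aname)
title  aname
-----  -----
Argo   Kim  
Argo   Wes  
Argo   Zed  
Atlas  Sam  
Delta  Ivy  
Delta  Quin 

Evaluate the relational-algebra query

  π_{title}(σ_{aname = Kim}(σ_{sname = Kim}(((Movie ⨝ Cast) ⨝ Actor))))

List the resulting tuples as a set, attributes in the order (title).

Natural join on title, mid: {(Argo, 28, 15, 1987, Vega, Kim), (Argo, 28, 15, 1987, Zephyr, Jo), (Delta, 33, 11, 1989, Argo, Cal), (Delta, 33, 26, 2006, Argo, Cal), (Lyra, 13, 8, 1997, Alpha, Yan), (Lyra, 13, 8, 1997, Orion, Jo)}
Natural join on title: {(Argo, 28, 15, 1987, Vega, Kim, Kim), (Argo, 28, 15, 1987, Vega, Kim, Wes), (Argo, 28, 15, 1987, Vega, Kim, Zed), (Argo, 28, 15, 1987, Zephyr, Jo, Kim), (Argo, 28, 15, 1987, Zephyr, Jo, Wes), (Argo, 28, 15, 1987, Zephyr, Jo, Zed), (Delta, 33, 11, 1989, Argo, Cal, Ivy), (Delta, 33, 11, 1989, Argo, Cal, Quin), (Delta, 33, 26, 2006, Argo, Cal, Ivy), (Delta, 33, 26, 2006, Argo, Cal, Quin)}
Filtering on sname = Kim leaves {(Argo, 28, 15, 1987, Vega, Kim, Kim), (Argo, 28, 15, 1987, Vega, Kim, Wes), (Argo, 28, 15, 1987, Vega, Kim, Zed)}.
Filtering on aname = Kim leaves {(Argo, 28, 15, 1987, Vega, Kim, Kim)}.
π[title]: project onto (title) → {Argo}

{Argo}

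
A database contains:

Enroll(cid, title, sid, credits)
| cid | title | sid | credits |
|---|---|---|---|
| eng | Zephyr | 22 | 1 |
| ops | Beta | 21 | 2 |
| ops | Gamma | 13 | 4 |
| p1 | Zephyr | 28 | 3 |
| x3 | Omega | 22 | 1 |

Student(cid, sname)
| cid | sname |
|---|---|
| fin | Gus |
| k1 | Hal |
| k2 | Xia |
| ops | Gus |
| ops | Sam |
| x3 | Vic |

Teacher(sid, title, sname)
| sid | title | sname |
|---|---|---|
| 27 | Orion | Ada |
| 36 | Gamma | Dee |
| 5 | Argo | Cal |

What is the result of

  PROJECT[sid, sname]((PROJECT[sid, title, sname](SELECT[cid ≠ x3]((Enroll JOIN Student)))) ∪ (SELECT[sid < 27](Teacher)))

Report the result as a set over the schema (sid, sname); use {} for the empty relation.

Joining Enroll and Student on cid yields {(ops, Beta, 21, 2, Gus), (ops, Beta, 21, 2, Sam), (ops, Gamma, 13, 4, Gus), (ops, Gamma, 13, 4, Sam), (x3, Omega, 22, 1, Vic)}.
Filtering on cid ≠ x3 leaves {(ops, Beta, 21, 2, Gus), (ops, Beta, 21, 2, Sam), (ops, Gamma, 13, 4, Gus), (ops, Gamma, 13, 4, Sam)}.
π_{sid, title, sname} gives {(13, Gamma, Gus), (13, Gamma, Sam), (21, Beta, Gus), (21, Beta, Sam)}.
Filtering on sid < 27 leaves {(5, Argo, Cal)}.
Union: {(13, Gamma, Gus), (13, Gamma, Sam), (21, Beta, Gus), (21, Beta, Sam)} with {(5, Argo, Cal)} → {(13, Gamma, Gus), (13, Gamma, Sam), (21, Beta, Gus), (21, Beta, Sam), (5, Argo, Cal)}
π_{sid, sname} gives {(13, Gus), (13, Sam), (21, Gus), (21, Sam), (5, Cal)}.

{(13, Gus), (13, Sam), (21, Gus), (21, Sam), (5, Cal)}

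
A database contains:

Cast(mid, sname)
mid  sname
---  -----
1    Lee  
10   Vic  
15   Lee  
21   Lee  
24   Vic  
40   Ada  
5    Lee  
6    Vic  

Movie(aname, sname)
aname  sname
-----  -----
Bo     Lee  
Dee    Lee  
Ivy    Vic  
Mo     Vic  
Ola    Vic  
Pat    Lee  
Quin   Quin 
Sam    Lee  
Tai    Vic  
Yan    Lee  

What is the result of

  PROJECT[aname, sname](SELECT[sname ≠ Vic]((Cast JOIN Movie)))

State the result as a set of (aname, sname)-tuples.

Cast ⋈ Movie (natural join on sname): {(1, Lee, Bo), (1, Lee, Dee), (1, Lee, Pat), (1, Lee, Sam), (1, Lee, Yan), (10, Vic, Ivy), (10, Vic, Mo), (10, Vic, Ola), (10, Vic, Tai), (15, Lee, Bo), (15, Lee, Dee), (15, Lee, Pat), (15, Lee, Sam), (15, Lee, Yan), (21, Lee, Bo), (21, Lee, Dee), (21, Lee, Pat), (21, Lee, Sam), (21, Lee, Yan), (24, Vic, Ivy), (24, Vic, Mo), (24, Vic, Ola), (24, Vic, Tai), (5, Lee, Bo), (5, Lee, Dee), (5, Lee, Pat), (5, Lee, Sam), (5, Lee, Yan), (6, Vic, Ivy), (6, Vic, Mo), (6, Vic, Ola), (6, Vic, Tai)}
σ[sname ≠ Vic]: keep tuples satisfying sname ≠ Vic → {(1, Lee, Bo), (1, Lee, Dee), (1, Lee, Pat), (1, Lee, Sam), (1, Lee, Yan), (15, Lee, Bo), (15, Lee, Dee), (15, Lee, Pat), (15, Lee, Sam), (15, Lee, Yan), (21, Lee, Bo), (21, Lee, Dee), (21, Lee, Pat), (21, Lee, Sam), (21, Lee, Yan), (5, Lee, Bo), (5, Lee, Dee), (5, Lee, Pat), (5, Lee, Sam), (5, Lee, Yan)}
π[aname, sname]: project onto (aname, sname) (15 duplicate(s) eliminated) → {(Bo, Lee), (Dee, Lee), (Pat, Lee), (Sam, Lee), (Yan, Lee)}

{(Bo, Lee), (Dee, Lee), (Pat, Lee), (Sam, Lee), (Yan, Lee)}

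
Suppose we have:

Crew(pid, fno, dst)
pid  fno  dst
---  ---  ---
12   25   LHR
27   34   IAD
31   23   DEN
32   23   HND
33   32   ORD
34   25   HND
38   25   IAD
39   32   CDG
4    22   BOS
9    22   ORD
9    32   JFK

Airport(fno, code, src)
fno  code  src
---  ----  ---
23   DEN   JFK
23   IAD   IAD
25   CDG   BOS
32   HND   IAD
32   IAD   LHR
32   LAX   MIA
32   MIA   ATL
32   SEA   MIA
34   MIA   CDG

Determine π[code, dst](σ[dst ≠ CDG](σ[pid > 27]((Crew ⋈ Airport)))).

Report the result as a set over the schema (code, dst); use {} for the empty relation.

{(CDG, HND), (CDG, IAD), (DEN, DEN), (DEN, HND), (HND, ORD), (IAD, DEN), (IAD, HND), (IAD, ORD), (LAX, ORD), (MIA, ORD), (SEA, ORD)}

Joining Crew and Airport on fno yields {(12, 25, LHR, CDG, BOS), (27, 34, IAD, MIA, CDG), (31, 23, DEN, DEN, JFK), (31, 23, DEN, IAD, IAD), (32, 23, HND, DEN, JFK), (32, 23, HND, IAD, IAD), (33, 32, ORD, HND, IAD), (33, 32, ORD, IAD, LHR), (33, 32, ORD, LAX, MIA), (33, 32, ORD, MIA, ATL), (33, 32, ORD, SEA, MIA), (34, 25, HND, CDG, BOS), (38, 25, IAD, CDG, BOS), (39, 32, CDG, HND, IAD), (39, 32, CDG, IAD, LHR), (39, 32, CDG, LAX, MIA), (39, 32, CDG, MIA, ATL), (39, 32, CDG, SEA, MIA), (9, 32, JFK, HND, IAD), (9, 32, JFK, IAD, LHR), (9, 32, JFK, LAX, MIA), (9, 32, JFK, MIA, ATL), (9, 32, JFK, SEA, MIA)}.
Selection pid > 27: {(31, 23, DEN, DEN, JFK), (31, 23, DEN, IAD, IAD), (32, 23, HND, DEN, JFK), (32, 23, HND, IAD, IAD), (33, 32, ORD, HND, IAD), (33, 32, ORD, IAD, LHR), (33, 32, ORD, LAX, MIA), (33, 32, ORD, MIA, ATL), (33, 32, ORD, SEA, MIA), (34, 25, HND, CDG, BOS), (38, 25, IAD, CDG, BOS), (39, 32, CDG, HND, IAD), (39, 32, CDG, IAD, LHR), (39, 32, CDG, LAX, MIA), (39, 32, CDG, MIA, ATL), (39, 32, CDG, SEA, MIA)}
Selection dst ≠ CDG: {(31, 23, DEN, DEN, JFK), (31, 23, DEN, IAD, IAD), (32, 23, HND, DEN, JFK), (32, 23, HND, IAD, IAD), (33, 32, ORD, HND, IAD), (33, 32, ORD, IAD, LHR), (33, 32, ORD, LAX, MIA), (33, 32, ORD, MIA, ATL), (33, 32, ORD, SEA, MIA), (34, 25, HND, CDG, BOS), (38, 25, IAD, CDG, BOS)}
Projecting to code, dst: {(CDG, HND), (CDG, IAD), (DEN, DEN), (DEN, HND), (HND, ORD), (IAD, DEN), (IAD, HND), (IAD, ORD), (LAX, ORD), (MIA, ORD), (SEA, ORD)}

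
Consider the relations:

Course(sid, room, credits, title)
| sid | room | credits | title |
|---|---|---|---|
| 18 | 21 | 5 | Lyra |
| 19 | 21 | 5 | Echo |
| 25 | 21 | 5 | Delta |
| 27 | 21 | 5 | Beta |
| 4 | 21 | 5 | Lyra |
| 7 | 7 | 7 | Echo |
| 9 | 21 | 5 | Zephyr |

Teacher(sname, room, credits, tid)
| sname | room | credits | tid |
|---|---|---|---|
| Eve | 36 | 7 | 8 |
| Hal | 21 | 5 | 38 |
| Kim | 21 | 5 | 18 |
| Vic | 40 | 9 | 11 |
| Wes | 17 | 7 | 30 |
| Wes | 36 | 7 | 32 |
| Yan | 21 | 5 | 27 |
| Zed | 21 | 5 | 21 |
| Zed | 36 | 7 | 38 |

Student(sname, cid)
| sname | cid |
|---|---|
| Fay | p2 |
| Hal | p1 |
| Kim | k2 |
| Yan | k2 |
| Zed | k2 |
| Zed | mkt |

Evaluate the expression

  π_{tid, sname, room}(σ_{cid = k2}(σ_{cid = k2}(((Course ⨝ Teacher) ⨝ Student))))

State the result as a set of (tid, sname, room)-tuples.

{(18, Kim, 21), (21, Zed, 21), (27, Yan, 21)}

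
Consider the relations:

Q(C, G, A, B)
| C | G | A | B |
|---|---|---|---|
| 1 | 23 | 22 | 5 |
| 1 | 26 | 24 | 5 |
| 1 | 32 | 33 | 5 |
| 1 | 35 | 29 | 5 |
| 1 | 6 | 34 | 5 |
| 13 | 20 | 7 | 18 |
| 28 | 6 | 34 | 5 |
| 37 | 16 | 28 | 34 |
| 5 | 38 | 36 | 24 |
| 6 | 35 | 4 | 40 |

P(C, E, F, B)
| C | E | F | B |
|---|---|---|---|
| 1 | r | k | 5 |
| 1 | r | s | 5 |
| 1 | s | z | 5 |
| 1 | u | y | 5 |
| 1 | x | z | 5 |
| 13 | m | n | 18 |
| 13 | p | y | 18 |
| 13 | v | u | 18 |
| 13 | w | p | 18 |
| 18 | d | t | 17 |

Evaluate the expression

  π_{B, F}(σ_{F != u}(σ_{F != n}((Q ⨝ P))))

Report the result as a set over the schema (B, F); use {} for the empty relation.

{(18, p), (18, y), (5, k), (5, s), (5, y), (5, z)}

Q ⋈ P (natural join on C, B): {(1, 23, 22, 5, r, k), (1, 23, 22, 5, r, s), (1, 23, 22, 5, s, z), (1, 23, 22, 5, u, y), (1, 23, 22, 5, x, z), (1, 26, 24, 5, r, k), (1, 26, 24, 5, r, s), (1, 26, 24, 5, s, z), (1, 26, 24, 5, u, y), (1, 26, 24, 5, x, z), (1, 32, 33, 5, r, k), (1, 32, 33, 5, r, s), (1, 32, 33, 5, s, z), (1, 32, 33, 5, u, y), (1, 32, 33, 5, x, z), (1, 35, 29, 5, r, k), (1, 35, 29, 5, r, s), (1, 35, 29, 5, s, z), (1, 35, 29, 5, u, y), (1, 35, 29, 5, x, z), (1, 6, 34, 5, r, k), (1, 6, 34, 5, r, s), (1, 6, 34, 5, s, z), (1, 6, 34, 5, u, y), (1, 6, 34, 5, x, z), (13, 20, 7, 18, m, n), (13, 20, 7, 18, p, y), (13, 20, 7, 18, v, u), (13, 20, 7, 18, w, p)}
Selection F != n: {(1, 23, 22, 5, r, k), (1, 23, 22, 5, r, s), (1, 23, 22, 5, s, z), (1, 23, 22, 5, u, y), (1, 23, 22, 5, x, z), (1, 26, 24, 5, r, k), (1, 26, 24, 5, r, s), (1, 26, 24, 5, s, z), (1, 26, 24, 5, u, y), (1, 26, 24, 5, x, z), (1, 32, 33, 5, r, k), (1, 32, 33, 5, r, s), (1, 32, 33, 5, s, z), (1, 32, 33, 5, u, y), (1, 32, 33, 5, x, z), (1, 35, 29, 5, r, k), (1, 35, 29, 5, r, s), (1, 35, 29, 5, s, z), (1, 35, 29, 5, u, y), (1, 35, 29, 5, x, z), (1, 6, 34, 5, r, k), (1, 6, 34, 5, r, s), (1, 6, 34, 5, s, z), (1, 6, 34, 5, u, y), (1, 6, 34, 5, x, z), (13, 20, 7, 18, p, y), (13, 20, 7, 18, v, u), (13, 20, 7, 18, w, p)}
Selection F != u: {(1, 23, 22, 5, r, k), (1, 23, 22, 5, r, s), (1, 23, 22, 5, s, z), (1, 23, 22, 5, u, y), (1, 23, 22, 5, x, z), (1, 26, 24, 5, r, k), (1, 26, 24, 5, r, s), (1, 26, 24, 5, s, z), (1, 26, 24, 5, u, y), (1, 26, 24, 5, x, z), (1, 32, 33, 5, r, k), (1, 32, 33, 5, r, s), (1, 32, 33, 5, s, z), (1, 32, 33, 5, u, y), (1, 32, 33, 5, x, z), (1, 35, 29, 5, r, k), (1, 35, 29, 5, r, s), (1, 35, 29, 5, s, z), (1, 35, 29, 5, u, y), (1, 35, 29, 5, x, z), (1, 6, 34, 5, r, k), (1, 6, 34, 5, r, s), (1, 6, 34, 5, s, z), (1, 6, 34, 5, u, y), (1, 6, 34, 5, x, z), (13, 20, 7, 18, p, y), (13, 20, 7, 18, w, p)}
Keep only column(s) B, F (21 duplicate(s) eliminated): {(18, p), (18, y), (5, k), (5, s), (5, y), (5, z)}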